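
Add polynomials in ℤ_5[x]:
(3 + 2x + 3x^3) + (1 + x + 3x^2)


Add coefficients mod 5:
x^0: 3 + 1 = 4 (mod 5)
x^1: 2 + 1 = 3 (mod 5)
x^2: 0 + 3 = 3 (mod 5)
x^3: 3 + 0 = 3 (mod 5)
Result: 4 + 3x + 3x^2 + 3x^3

f + g = 4 + 3x + 3x^2 + 3x^3


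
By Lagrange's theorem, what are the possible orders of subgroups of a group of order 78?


Lagrange's theorem: |H| divides |G|
|G| = 78
Divisors of 78: 1, 2, 3, 6, 13, 26, 39, 78

Possible subgroup orders: {1, 2, 3, 6, 13, 26, 39, 78}


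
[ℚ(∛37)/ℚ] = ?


∛37 has minimal polynomial x³ - 37 (irreducible over ℚ since 37 is not a perfect cube)

[ℚ(∛37)/ℚ] = 3


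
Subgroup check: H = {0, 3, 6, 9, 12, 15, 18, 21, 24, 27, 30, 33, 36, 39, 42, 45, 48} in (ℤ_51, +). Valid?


Subgroup test for H = {0, 3, 6, 9, 12, 15, 18, 21, 24, 27, 30, 33, 36, 39, 42, 45, 48} in (ℤ_51, +):
(1) 0 ∈ H? Yes
(2) Closure: for all a,b ∈ H, (a+b) mod 51 ∈ H? Yes
(3) Inverses: for all a ∈ H, -a mod 51 ∈ H? Yes

Yes, H is a subgroup of ℤ_51


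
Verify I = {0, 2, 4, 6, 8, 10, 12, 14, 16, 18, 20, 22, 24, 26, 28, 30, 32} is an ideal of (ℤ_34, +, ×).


Check ideal conditions for I = {0, 2, 4, 6, 8, 10, 12, 14, 16, 18, 20, 22, 24, 26, 28, 30, 32} in ℤ_34:
(1) I is an additive subgroup? Yes
(2) For r ∈ ℤ_34 and a ∈ I: r·a ∈ I? Yes

Yes, I is an ideal of ℤ_34


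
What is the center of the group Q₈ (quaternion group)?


Z(G) = {g ∈ G | gx = xg for all x ∈ G}
In Q₈ = {±1, ±i, ±j, ±k}, only ±1 commute with every element

Z(Q₈ (quaternion group)) = {1, -1}


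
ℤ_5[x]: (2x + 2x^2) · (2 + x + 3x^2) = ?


Expand and collect like terms; reduce coefficients mod 5:
x^0: 0·2 = 0 ≡ 0 (mod 5)
x^1: 0·1 + 2·2 = 4 ≡ 4 (mod 5)
x^2: 0·3 + 2·1 + 2·2 = 6 ≡ 1 (mod 5)
x^3: 2·3 + 2·1 = 8 ≡ 3 (mod 5)
x^4: 2·3 = 6 ≡ 1 (mod 5)
Result: 4x + x^2 + 3x^3 + x^4

f · g = 4x + x^2 + 3x^3 + x^4


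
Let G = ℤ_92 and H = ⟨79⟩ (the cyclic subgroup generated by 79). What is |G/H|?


|⟨79⟩| = n / gcd(79, 92) = 92 / 1 = 92
H is normal (ℤ_92 is abelian).
|G/H| = |G| / |H| = 92 / 92 = 1

|G/H| = 1


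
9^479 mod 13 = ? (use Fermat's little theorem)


Fermat's little theorem: if p is prime and gcd(a,p)=1, then a^(p-1) ≡ 1 (mod p)
p = 13 is prime, gcd(9,13) = 1
Reduce exponent: 479 mod 12 = 11
So 9^479 ≡ 9^11 (mod 13)
9^11 mod 13 = 3

9^479 ≡ 3 (mod 13)


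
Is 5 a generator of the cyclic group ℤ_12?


g generates ℤ_n iff gcd(g, n) = 1
gcd(5, 12) = 1
Since gcd = 1, 5 is a generator.

Yes, 5 generates ℤ_12


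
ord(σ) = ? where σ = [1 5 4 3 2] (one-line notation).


Cycle decomposition: (2 5) (3 4)
Cycle lengths: 2, 2
Order = lcm(2, 2) = 2

ord(σ) = 2


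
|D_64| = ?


|D_n| = 2n (n rotations and n reflections)
|D_64| = 2×64 = 128

|D_64| = 128


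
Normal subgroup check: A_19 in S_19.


H = A_19 in S_19
A_19 has index 2 in S_19, and every subgroup of index 2 is normal

Yes, normal subgroup


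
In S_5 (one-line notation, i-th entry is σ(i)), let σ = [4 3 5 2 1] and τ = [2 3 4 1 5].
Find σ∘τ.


σ∘τ: apply τ first, then σ
1 →τ 2 →σ 3
2 →τ 3 →σ 5
3 →τ 4 →σ 2
4 →τ 1 →σ 4
5 →τ 5 →σ 1

σ∘τ = [3 5 2 4 1]


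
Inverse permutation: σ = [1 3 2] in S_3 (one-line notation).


To find σ⁻¹, swap domain and range:
σ(1) = 1 → σ⁻¹(1) = 1
σ(2) = 3 → σ⁻¹(3) = 2
σ(3) = 2 → σ⁻¹(2) = 3

σ⁻¹ = [1 3 2]


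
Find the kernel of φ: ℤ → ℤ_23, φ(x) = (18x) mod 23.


Kernel = preimage of identity
ker(φ) = {x ∈ ℤ : 18x ≡ 0 (mod 23)}. gcd(18,23) = 1, so 18x ≡ 0 (mod 23) ⟺ x ≡ 0 (mod 23/1 = 23). Hence ker(φ) = 23ℤ

ker(φ) = 23ℤ


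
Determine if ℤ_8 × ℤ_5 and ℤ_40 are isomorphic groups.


Comparing ℤ_8 × ℤ_5 and ℤ_40:
gcd(8,5) = 1, so ℤ_8 × ℤ_5 ≅ ℤ_40 (CRT)

Yes, ℤ_8 × ℤ_5 ≅ ℤ_40


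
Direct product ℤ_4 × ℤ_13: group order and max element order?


|ℤ_4 × ℤ_13| = 4 × 13 = 52
Max element order = lcm(4,13) = 52
Cyclic? Yes (gcd=1)

|ℤ_4×ℤ_13| = 52, max element order = 52


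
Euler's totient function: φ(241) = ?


Factor n: 241 = 241
φ(n) = n · ∏(1 - 1/p) over distinct primes p | n
φ(241) = 241 · (1 - 1/241) = 240

φ(241) = 240


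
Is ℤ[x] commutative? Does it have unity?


Polynomial ring over ℤ (an integral domain) is a commutative integral domain with unity 1
Commutative: Yes
Integral domain: Yes
Has unity: Yes

ℤ[x]: Commutative=Yes, Unity=Yes


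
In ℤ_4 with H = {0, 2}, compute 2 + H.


2 + H = {2 + h (mod 4) : h ∈ H}
2+0=2, 2+2=0
2 + H = {0, 2} = 0 + H

2 + H = {0, 2}


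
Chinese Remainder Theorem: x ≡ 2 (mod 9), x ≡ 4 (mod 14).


m₁ = 9, m₂ = 14, gcd = 1, so CRT applies. M = m₁·m₂ = 126
Let M₁ = M/m₁ = 14, M₂ = M/m₂ = 9
Find y₁ ≡ M₁⁻¹ (mod m₁): 14⁻¹ ≡ 2 (mod 9)
Find y₂ ≡ M₂⁻¹ (mod m₂): 9⁻¹ ≡ 11 (mod 14)
x = a₁·M₁·y₁ + a₂·M₂·y₂ = 2·14·2 + 4·9·11 = 452
Reduce mod 126: x ≡ 74
Check: 74 mod 9 = 2 ✓, 74 mod 14 = 4 ✓

x ≡ 74 (mod 126)


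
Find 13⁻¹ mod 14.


Use the extended Euclidean algorithm to write 1 = 13·s + 14·t; then s mod 14 is the inverse.
Euclidean algorithm:
  13 = 0·14 + 13
  14 = 1·13 + 1
  13 = 13·1 + 0
gcd(13,14) = 1
Back-substitution gives: 13·(-1) + 14·(1) = 1
So 13⁻¹ ≡ -1 ≡ 13 (mod 14)
Check: 13 × 13 = 169 ≡ 1 (mod 14) ✓

13⁻¹ ≡ 13 (mod 14)


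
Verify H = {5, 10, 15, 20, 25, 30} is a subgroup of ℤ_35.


Subgroup test for H = {5, 10, 15, 20, 25, 30} in (ℤ_35, +):
(1) 0 ∈ H? No
(2) Closure: for all a,b ∈ H, (a+b) mod 35 ∈ H? No  [counterexample: 5 + 30 = 0 ∉ H]
(3) Inverses: for all a ∈ H, -a mod 35 ∈ H? Yes

No, H is not a subgroup of ℤ_35


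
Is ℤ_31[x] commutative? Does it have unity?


ℤ_31 is a field (n prime), so ℤ_31[x] is a commutative integral domain with unity
Commutative: Yes
Integral domain: Yes
Has unity: Yes

ℤ_31[x]: Commutative=Yes, Unity=Yes


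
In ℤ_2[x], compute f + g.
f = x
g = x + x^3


Add coefficients mod 2:
x^0: 0 + 0 = 0 (mod 2)
x^1: 1 + 1 = 0 (mod 2)
x^2: 0 + 0 = 0 (mod 2)
x^3: 0 + 1 = 1 (mod 2)
Result: x^3

f + g = x^3


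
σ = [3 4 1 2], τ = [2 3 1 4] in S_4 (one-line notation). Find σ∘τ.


σ∘τ: apply τ first, then σ
1 →τ 2 →σ 4
2 →τ 3 →σ 1
3 →τ 1 →σ 3
4 →τ 4 →σ 2

σ∘τ = [4 1 3 2]


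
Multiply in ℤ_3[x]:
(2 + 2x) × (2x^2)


Expand and collect like terms; reduce coefficients mod 3:
x^0: 2·0 = 0 ≡ 0 (mod 3)
x^1: 2·0 + 2·0 = 0 ≡ 0 (mod 3)
x^2: 2·2 + 2·0 = 4 ≡ 1 (mod 3)
x^3: 2·2 = 4 ≡ 1 (mod 3)
Result: x^2 + x^3

f · g = x^2 + x^3


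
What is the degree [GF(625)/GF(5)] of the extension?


GF(625) = GF(5^4), so the extension degree is 4

[GF(625)/GF(5)] = 4


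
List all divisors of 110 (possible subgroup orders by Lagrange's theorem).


Lagrange's theorem: |H| divides |G|
|G| = 110
Divisors of 110: 1, 2, 5, 10, 11, 22, 55, 110

Possible subgroup orders: {1, 2, 5, 10, 11, 22, 55, 110}


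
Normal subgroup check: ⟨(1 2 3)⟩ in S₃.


H = ⟨(1 2 3)⟩ in S₃
⟨(1 2 3)⟩ has order 3 and index 2 in S₃; index-2 subgroups are normal

Yes, normal subgroup


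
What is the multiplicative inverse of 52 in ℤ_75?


Use the extended Euclidean algorithm to write 1 = 52·s + 75·t; then s mod 75 is the inverse.
Euclidean algorithm:
  52 = 0·75 + 52
  75 = 1·52 + 23
  52 = 2·23 + 6
  23 = 3·6 + 5
  6 = 1·5 + 1
  5 = 5·1 + 0
gcd(52,75) = 1
Back-substitution gives: 52·(13) + 75·(-9) = 1
So 52⁻¹ ≡ 13 ≡ 13 (mod 75)
Check: 52 × 13 = 676 ≡ 1 (mod 75) ✓

52⁻¹ ≡ 13 (mod 75)


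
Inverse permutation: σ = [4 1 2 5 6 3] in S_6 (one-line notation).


To find σ⁻¹, swap domain and range:
σ(1) = 4 → σ⁻¹(4) = 1
σ(2) = 1 → σ⁻¹(1) = 2
σ(3) = 2 → σ⁻¹(2) = 3
σ(4) = 5 → σ⁻¹(5) = 4
σ(5) = 6 → σ⁻¹(6) = 5
σ(6) = 3 → σ⁻¹(3) = 6

σ⁻¹ = [2 3 6 1 4 5]


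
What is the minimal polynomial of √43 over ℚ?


√43 satisfies x² - 43 = 0, irreducible over ℚ since 43 is squarefree

Minimal polynomial: x² - 43


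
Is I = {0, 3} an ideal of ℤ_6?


Check ideal conditions for I = {0, 3} in ℤ_6:
(1) I is an additive subgroup? Yes
(2) For r ∈ ℤ_6 and a ∈ I: r·a ∈ I? Yes

Yes, I is an ideal of ℤ_6


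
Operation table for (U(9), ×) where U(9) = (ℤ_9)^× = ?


Elements: {1, 2, 4, 5, 7, 8}
Operation: multiplication mod 9
Entry (a, b) = (a × b) mod 9

Cayley table:
  | 1 | 2 | 4 | 5 | 7 | 8
1 | 1 | 2 | 4 | 5 | 7 | 8
2 | 2 | 4 | 8 | 1 | 5 | 7
4 | 4 | 8 | 7 | 2 | 1 | 5
5 | 5 | 1 | 2 | 7 | 8 | 4
7 | 7 | 5 | 1 | 8 | 4 | 2
8 | 8 | 7 | 5 | 4 | 2 | 1


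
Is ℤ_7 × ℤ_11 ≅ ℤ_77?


Comparing ℤ_7 × ℤ_11 and ℤ_77:
gcd(7,11) = 1, so ℤ_7 × ℤ_11 ≅ ℤ_77 (CRT)

Yes, ℤ_7 × ℤ_11 ≅ ℤ_77


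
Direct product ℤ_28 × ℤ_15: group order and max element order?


|ℤ_28 × ℤ_15| = 28 × 15 = 420
Max element order = lcm(28,15) = 420
Cyclic? Yes (gcd=1)

|ℤ_28×ℤ_15| = 420, max element order = 420


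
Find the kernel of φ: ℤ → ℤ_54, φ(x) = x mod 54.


Kernel = preimage of identity
ker(φ) = {x ∈ ℤ : x ≡ 0 (mod 54)} = 54ℤ = {0, ±54, ±108, ...}

ker(φ) = 54ℤ


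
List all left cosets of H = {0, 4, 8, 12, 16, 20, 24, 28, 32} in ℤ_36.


H = {0, 4, 8, 12, 16, 20, 24, 28, 32}, |H| = 9
Number of cosets = |G|/|H| = 36/9 = 4
0 + H = {0, 4, 8, 12, 16, 20, 24, 28, 32}
1 + H = {1, 5, 9, 13, 17, 21, 25, 29, 33}
2 + H = {2, 6, 10, 14, 18, 22, 26, 30, 34}
3 + H = {3, 7, 11, 15, 19, 23, 27, 31, 35}

Cosets: 0+H={0,4,8,12,16,20,24,28,32}; 1+H={1,5,9,13,17,21,25,29,33}; 2+H={2,6,10,14,18,22,26,30,34}; 3+H={3,7,11,15,19,23,27,31,35}


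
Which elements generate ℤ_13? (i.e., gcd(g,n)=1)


g generates ℤ_n iff gcd(g,n) = 1
Checking each g ∈ {1,...,12}:
gcd(1,13) = 1
gcd(2,13) = 1
gcd(3,13) = 1
gcd(4,13) = 1
gcd(5,13) = 1
gcd(6,13) = 1
gcd(7,13) = 1
gcd(8,13) = 1
gcd(9,13) = 1
gcd(10,13) = 1
gcd(11,13) = 1
gcd(12,13) = 1
Generators: {1, 2, 3, 4, 5, 6, 7, 8, 9, 10, 11, 12}
Number of generators = φ(13) = 12

Generators of ℤ_13 = {1, 2, 3, 4, 5, 6, 7, 8, 9, 10, 11, 12}


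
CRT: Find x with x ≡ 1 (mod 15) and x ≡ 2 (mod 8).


m₁ = 15, m₂ = 8, gcd = 1, so CRT applies. M = m₁·m₂ = 120
Let M₁ = M/m₁ = 8, M₂ = M/m₂ = 15
Find y₁ ≡ M₁⁻¹ (mod m₁): 8⁻¹ ≡ 2 (mod 15)
Find y₂ ≡ M₂⁻¹ (mod m₂): 15⁻¹ ≡ 7 (mod 8)
x = a₁·M₁·y₁ + a₂·M₂·y₂ = 1·8·2 + 2·15·7 = 226
Reduce mod 120: x ≡ 106
Check: 106 mod 15 = 1 ✓, 106 mod 8 = 2 ✓

x ≡ 106 (mod 120)


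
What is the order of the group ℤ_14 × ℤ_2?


|A × B| = |A| · |B|
|ℤ_14 × ℤ_2| = 14 × 2 = 28

|ℤ_14 × ℤ_2| = 28


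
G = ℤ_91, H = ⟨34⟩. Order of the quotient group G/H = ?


|⟨34⟩| = n / gcd(34, 91) = 91 / 1 = 91
H is normal (ℤ_91 is abelian).
|G/H| = |G| / |H| = 91 / 91 = 1

|G/H| = 1


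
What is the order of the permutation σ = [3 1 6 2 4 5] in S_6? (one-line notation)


Cycle decomposition: (1 3 6 5 4 2)
Cycle lengths: 6
Order = lcm(6) = 6

ord(σ) = 6


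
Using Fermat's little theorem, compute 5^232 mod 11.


Fermat's little theorem: if p is prime and gcd(a,p)=1, then a^(p-1) ≡ 1 (mod p)
p = 11 is prime, gcd(5,11) = 1
Reduce exponent: 232 mod 10 = 2
So 5^232 ≡ 5^2 (mod 11)
5^2 mod 11 = 3

5^232 ≡ 3 (mod 11)


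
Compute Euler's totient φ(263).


Factor n: 263 = 263
φ(n) = n · ∏(1 - 1/p) over distinct primes p | n
φ(263) = 263 · (1 - 1/263) = 262

φ(263) = 262


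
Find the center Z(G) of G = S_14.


Z(G) = {g ∈ G | gx = xg for all x ∈ G}
S_n is non-abelian for n ≥ 3; Z(S_14) is trivial

Z(S_14) = {e}


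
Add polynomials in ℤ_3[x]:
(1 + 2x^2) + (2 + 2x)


Add coefficients mod 3:
x^0: 1 + 2 = 0 (mod 3)
x^1: 0 + 2 = 2 (mod 3)
x^2: 2 + 0 = 2 (mod 3)
Result: 2x + 2x^2

f + g = 2x + 2x^2


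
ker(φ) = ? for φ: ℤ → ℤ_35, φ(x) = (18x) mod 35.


Kernel = preimage of identity
ker(φ) = {x ∈ ℤ : 18x ≡ 0 (mod 35)}. gcd(18,35) = 1, so 18x ≡ 0 (mod 35) ⟺ x ≡ 0 (mod 35/1 = 35). Hence ker(φ) = 35ℤ

ker(φ) = 35ℤ


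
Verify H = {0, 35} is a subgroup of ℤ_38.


Subgroup test for H = {0, 35} in (ℤ_38, +):
(1) 0 ∈ H? Yes
(2) Closure: for all a,b ∈ H, (a+b) mod 38 ∈ H? No  [counterexample: 35 + 35 = 32 ∉ H]
(3) Inverses: for all a ∈ H, -a mod 38 ∈ H? No

No, H is not a subgroup of ℤ_38


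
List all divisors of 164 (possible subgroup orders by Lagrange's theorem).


Lagrange's theorem: |H| divides |G|
|G| = 164
Divisors of 164: 1, 2, 4, 41, 82, 164

Possible subgroup orders: {1, 2, 4, 41, 82, 164}


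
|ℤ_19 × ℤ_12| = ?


|A × B| = |A| · |B|
|ℤ_19 × ℤ_12| = 19 × 12 = 228

|ℤ_19 × ℤ_12| = 228


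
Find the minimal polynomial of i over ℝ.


i satisfies x² + 1 = 0, irreducible over ℝ

Minimal polynomial: x² + 1


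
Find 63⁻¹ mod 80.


Use the extended Euclidean algorithm to write 1 = 63·s + 80·t; then s mod 80 is the inverse.
Euclidean algorithm:
  63 = 0·80 + 63
  80 = 1·63 + 17
  63 = 3·17 + 12
  17 = 1·12 + 5
  12 = 2·5 + 2
  5 = 2·2 + 1
  2 = 2·1 + 0
gcd(63,80) = 1
Back-substitution gives: 63·(-33) + 80·(26) = 1
So 63⁻¹ ≡ -33 ≡ 47 (mod 80)
Check: 63 × 47 = 2961 ≡ 1 (mod 80) ✓

63⁻¹ ≡ 47 (mod 80)


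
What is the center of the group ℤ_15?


Z(G) = {g ∈ G | gx = xg for all x ∈ G}
ℤ_15 is abelian, so Z(G) = G

Z(ℤ_15) = ℤ_15


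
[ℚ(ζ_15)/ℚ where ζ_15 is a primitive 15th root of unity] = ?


[ℚ(ζ_n):ℚ] = deg Φ_n(x) = φ(n). Here φ(15) = 8

[ℚ(ζ_15)/ℚ where ζ_15 is a primitive 15th root of unity] = 8


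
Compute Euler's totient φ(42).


Factor n: 42 = 2 × 3 × 7
φ(n) = n · ∏(1 - 1/p) over distinct primes p | n
φ(42) = 42 · (1 - 1/2) · (1 - 1/3) · (1 - 1/7) = 12

φ(42) = 12


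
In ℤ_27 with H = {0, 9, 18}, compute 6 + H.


6 + H = {6 + h (mod 27) : h ∈ H}
6+0=6, 6+9=15, 6+18=24

6 + H = {6, 15, 24}


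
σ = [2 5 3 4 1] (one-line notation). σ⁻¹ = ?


To find σ⁻¹, swap domain and range:
σ(1) = 2 → σ⁻¹(2) = 1
σ(2) = 5 → σ⁻¹(5) = 2
σ(3) = 3 → σ⁻¹(3) = 3
σ(4) = 4 → σ⁻¹(4) = 4
σ(5) = 1 → σ⁻¹(1) = 5

σ⁻¹ = [5 1 3 4 2]


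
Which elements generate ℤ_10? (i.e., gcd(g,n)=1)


g generates ℤ_n iff gcd(g,n) = 1
Checking each g ∈ {1,...,9}:
gcd(1,10) = 1
gcd(2,10) = 2
gcd(3,10) = 1
gcd(4,10) = 2
gcd(5,10) = 5
gcd(6,10) = 2
gcd(7,10) = 1
gcd(8,10) = 2
gcd(9,10) = 1
Generators: {1, 3, 7, 9}
Number of generators = φ(10) = 4

Generators of ℤ_10 = {1, 3, 7, 9}


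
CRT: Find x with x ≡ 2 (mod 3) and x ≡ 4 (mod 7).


m₁ = 3, m₂ = 7, gcd = 1, so CRT applies. M = m₁·m₂ = 21
Let M₁ = M/m₁ = 7, M₂ = M/m₂ = 3
Find y₁ ≡ M₁⁻¹ (mod m₁): 7⁻¹ ≡ 1 (mod 3)
Find y₂ ≡ M₂⁻¹ (mod m₂): 3⁻¹ ≡ 5 (mod 7)
x = a₁·M₁·y₁ + a₂·M₂·y₂ = 2·7·1 + 4·3·5 = 74
Reduce mod 21: x ≡ 11
Check: 11 mod 3 = 2 ✓, 11 mod 7 = 4 ✓

x ≡ 11 (mod 21)


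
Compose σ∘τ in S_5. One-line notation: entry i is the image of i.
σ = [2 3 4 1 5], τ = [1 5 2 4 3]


σ∘τ: apply τ first, then σ
1 →τ 1 →σ 2
2 →τ 5 →σ 5
3 →τ 2 →σ 3
4 →τ 4 →σ 1
5 →τ 3 →σ 4

σ∘τ = [2 5 3 1 4]


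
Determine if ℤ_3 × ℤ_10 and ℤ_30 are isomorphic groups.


Comparing ℤ_3 × ℤ_10 and ℤ_30:
gcd(3,10) = 1, so ℤ_3 × ℤ_10 ≅ ℤ_30 (CRT)

Yes, ℤ_3 × ℤ_10 ≅ ℤ_30


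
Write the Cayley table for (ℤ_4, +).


Elements: {0, 1, 2, 3}
Operation: addition mod 4
Entry (a, b) = (a + b) mod 4

Cayley table:
  | 0 | 1 | 2 | 3
0 | 0 | 1 | 2 | 3
1 | 1 | 2 | 3 | 0
2 | 2 | 3 | 0 | 1
3 | 3 | 0 | 1 | 2


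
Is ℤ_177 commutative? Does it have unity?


ℤ_177 is a commutative ring with unity 1; 177 = 3×59 is composite, so 3·59 ≡ 0 gives zero divisors (not an integral domain)
Commutative: Yes
Integral domain: No
Has unity: Yes

ℤ_177: Commutative=Yes, Unity=Yes


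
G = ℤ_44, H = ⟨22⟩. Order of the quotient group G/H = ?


|⟨22⟩| = n / gcd(22, 44) = 44 / 22 = 2
H is normal (ℤ_44 is abelian).
|G/H| = |G| / |H| = 44 / 2 = 22

|G/H| = 22


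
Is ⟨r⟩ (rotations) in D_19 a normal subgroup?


H = ⟨r⟩ (rotations) in D_19
The rotation subgroup ⟨r⟩ has index 2 in D_19, so it is normal

Yes, normal subgroup


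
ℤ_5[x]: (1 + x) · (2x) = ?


Expand and collect like terms; reduce coefficients mod 5:
x^0: 1·0 = 0 ≡ 0 (mod 5)
x^1: 1·2 + 1·0 = 2 ≡ 2 (mod 5)
x^2: 1·2 = 2 ≡ 2 (mod 5)
Result: 2x + 2x^2

f · g = 2x + 2x^2


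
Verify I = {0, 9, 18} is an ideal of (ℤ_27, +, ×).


Check ideal conditions for I = {0, 9, 18} in ℤ_27:
(1) I is an additive subgroup? Yes
(2) For r ∈ ℤ_27 and a ∈ I: r·a ∈ I? Yes

Yes, I is an ideal of ℤ_27


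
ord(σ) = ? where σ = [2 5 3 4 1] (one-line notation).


Cycle decomposition: (1 2 5)
Cycle lengths: 3
Order = lcm(3) = 3

ord(σ) = 3


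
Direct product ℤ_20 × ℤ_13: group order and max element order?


|ℤ_20 × ℤ_13| = 20 × 13 = 260
Max element order = lcm(20,13) = 260
Cyclic? Yes (gcd=1)

|ℤ_20×ℤ_13| = 260, max element order = 260


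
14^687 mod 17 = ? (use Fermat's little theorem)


Fermat's little theorem: if p is prime and gcd(a,p)=1, then a^(p-1) ≡ 1 (mod p)
p = 17 is prime, gcd(14,17) = 1
Reduce exponent: 687 mod 16 = 15
So 14^687 ≡ 14^15 (mod 17)
14^15 mod 17 = 11

14^687 ≡ 11 (mod 17)


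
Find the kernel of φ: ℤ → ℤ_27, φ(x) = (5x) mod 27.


Kernel = preimage of identity
ker(φ) = {x ∈ ℤ : 5x ≡ 0 (mod 27)}. gcd(5,27) = 1, so 5x ≡ 0 (mod 27) ⟺ x ≡ 0 (mod 27/1 = 27). Hence ker(φ) = 27ℤ

ker(φ) = 27ℤ


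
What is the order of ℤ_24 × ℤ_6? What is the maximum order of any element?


|ℤ_24 × ℤ_6| = 24 × 6 = 144
Max element order = lcm(24,6) = 24
Cyclic? No (gcd=6)

|ℤ_24×ℤ_6| = 144, max element order = 24


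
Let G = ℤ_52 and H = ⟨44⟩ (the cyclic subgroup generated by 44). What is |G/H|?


|⟨44⟩| = n / gcd(44, 52) = 52 / 4 = 13
H is normal (ℤ_52 is abelian).
|G/H| = |G| / |H| = 52 / 13 = 4

|G/H| = 4


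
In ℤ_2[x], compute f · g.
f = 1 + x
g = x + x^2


Expand and collect like terms; reduce coefficients mod 2:
x^0: 1·0 = 0 ≡ 0 (mod 2)
x^1: 1·1 + 1·0 = 1 ≡ 1 (mod 2)
x^2: 1·1 + 1·1 = 2 ≡ 0 (mod 2)
x^3: 1·1 = 1 ≡ 1 (mod 2)
Result: x + x^3

f · g = x + x^3


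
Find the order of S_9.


|S_n| = n! (number of permutations of n symbols)
|S_9| = 9! = 362880

|S_9| = 362880


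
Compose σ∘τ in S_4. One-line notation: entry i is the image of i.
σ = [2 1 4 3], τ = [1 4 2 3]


σ∘τ: apply τ first, then σ
1 →τ 1 →σ 2
2 →τ 4 →σ 3
3 →τ 2 →σ 1
4 →τ 3 →σ 4

σ∘τ = [2 3 1 4]


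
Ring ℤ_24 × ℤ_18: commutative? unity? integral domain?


Direct product ring; commutative with unity (1,1); but (1,0)·(0,1) = (0,0) gives zero divisors, so not an integral domain
Commutative: Yes
Integral domain: No
Has unity: Yes

ℤ_24 × ℤ_18: Commutative=Yes, Unity=Yes


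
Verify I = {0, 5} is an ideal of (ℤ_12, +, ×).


Check ideal conditions for I = {0, 5} in ℤ_12:
(1) I is an additive subgroup? No
(2) For r ∈ ℤ_12 and a ∈ I: r·a ∈ I? No  [counterexample: r=2, a=5, r·a mod 12 = 10 ∉ I]

No, I is not an ideal of ℤ_12


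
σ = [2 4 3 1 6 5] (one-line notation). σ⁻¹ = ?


To find σ⁻¹, swap domain and range:
σ(1) = 2 → σ⁻¹(2) = 1
σ(2) = 4 → σ⁻¹(4) = 2
σ(3) = 3 → σ⁻¹(3) = 3
σ(4) = 1 → σ⁻¹(1) = 4
σ(5) = 6 → σ⁻¹(6) = 5
σ(6) = 5 → σ⁻¹(5) = 6

σ⁻¹ = [4 1 3 2 6 5]


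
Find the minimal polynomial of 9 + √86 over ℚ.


Let α = 9 + √86. Then α - 9 = √86, so (α - 9)² = 86, giving α² - 18α - 5 = 0. Degree 2 and α ∉ ℚ, so this is the minimal polynomial.

Minimal polynomial: x² - 18x - 5


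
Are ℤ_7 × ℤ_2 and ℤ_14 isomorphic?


Comparing ℤ_7 × ℤ_2 and ℤ_14:
gcd(7,2) = 1, so ℤ_7 × ℤ_2 ≅ ℤ_14 (CRT)

Yes, ℤ_7 × ℤ_2 ≅ ℤ_14


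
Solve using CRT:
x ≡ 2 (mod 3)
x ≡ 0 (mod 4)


m₁ = 3, m₂ = 4, gcd = 1, so CRT applies. M = m₁·m₂ = 12
Let M₁ = M/m₁ = 4, M₂ = M/m₂ = 3
Find y₁ ≡ M₁⁻¹ (mod m₁): 4⁻¹ ≡ 1 (mod 3)
Find y₂ ≡ M₂⁻¹ (mod m₂): 3⁻¹ ≡ 3 (mod 4)
x = a₁·M₁·y₁ + a₂·M₂·y₂ = 2·4·1 + 0·3·3 = 8
Reduce mod 12: x ≡ 8
Check: 8 mod 3 = 2 ✓, 8 mod 4 = 0 ✓

x ≡ 8 (mod 12)


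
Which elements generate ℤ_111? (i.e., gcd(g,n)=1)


g generates ℤ_n iff gcd(g,n) = 1
Prime factors of 111: 3, 37
Generators are g ∈ {1,...,110} not divisible by any of these primes.
Generators: {1, 2, 4, 5, 7, 8, 10, 11, 13, 14, 16, 17, 19, 20, 22, 23, 25, 26, 28, 29, 31, 32, 34, 35, 38, 40, 41, 43, 44, 46, 47, 49, 50, 52, 53, 55, 56, 58, 59, 61, 62, 64, 65, 67, 68, 70, 71, 73, 76, 77, 79, 80, 82, 83, 85, 86, 88, 89, 91, 92, 94, 95, 97, 98, 100, 101, 103, 104, 106, 107, 109, 110}
Number of generators = φ(111) = 72

Generators of ℤ_111 = {1, 2, 4, 5, 7, 8, 10, 11, 13, 14, 16, 17, 19, 20, 22, 23, 25, 26, 28, 29, 31, 32, 34, 35, 38, 40, 41, 43, 44, 46, 47, 49, 50, 52, 53, 55, 56, 58, 59, 61, 62, 64, 65, 67, 68, 70, 71, 73, 76, 77, 79, 80, 82, 83, 85, 86, 88, 89, 91, 92, 94, 95, 97, 98, 100, 101, 103, 104, 106, 107, 109, 110}


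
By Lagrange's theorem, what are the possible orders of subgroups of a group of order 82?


Lagrange's theorem: |H| divides |G|
|G| = 82
Divisors of 82: 1, 2, 41, 82

Possible subgroup orders: {1, 2, 41, 82}


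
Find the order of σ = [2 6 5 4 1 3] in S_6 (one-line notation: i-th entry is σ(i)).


Cycle decomposition: (1 2 6 3 5)
Cycle lengths: 5
Order = lcm(5) = 5

ord(σ) = 5


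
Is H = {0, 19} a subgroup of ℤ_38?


Subgroup test for H = {0, 19} in (ℤ_38, +):
(1) 0 ∈ H? Yes
(2) Closure: for all a,b ∈ H, (a+b) mod 38 ∈ H? Yes
(3) Inverses: for all a ∈ H, -a mod 38 ∈ H? Yes

Yes, H is a subgroup of ℤ_38


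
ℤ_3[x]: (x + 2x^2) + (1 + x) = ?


Add coefficients mod 3:
x^0: 0 + 1 = 1 (mod 3)
x^1: 1 + 1 = 2 (mod 3)
x^2: 2 + 0 = 2 (mod 3)
Result: 1 + 2x + 2x^2

f + g = 1 + 2x + 2x^2


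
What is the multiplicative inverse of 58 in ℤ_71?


Use the extended Euclidean algorithm to write 1 = 58·s + 71·t; then s mod 71 is the inverse.
Euclidean algorithm:
  58 = 0·71 + 58
  71 = 1·58 + 13
  58 = 4·13 + 6
  13 = 2·6 + 1
  6 = 6·1 + 0
gcd(58,71) = 1
Back-substitution gives: 58·(-11) + 71·(9) = 1
So 58⁻¹ ≡ -11 ≡ 60 (mod 71)
Check: 58 × 60 = 3480 ≡ 1 (mod 71) ✓

58⁻¹ ≡ 60 (mod 71)


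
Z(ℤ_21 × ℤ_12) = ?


Z(G) = {g ∈ G | gx = xg for all x ∈ G}
Direct product of abelian groups is abelian, so Z(G) = G

Z(ℤ_21 × ℤ_12) = ℤ_21 × ℤ_12


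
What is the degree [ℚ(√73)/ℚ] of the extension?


√73 has minimal polynomial x² - 73 (irreducible over ℚ since 73 is squarefree)

[ℚ(√73)/ℚ] = 2


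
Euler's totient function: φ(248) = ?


Factor n: 248 = 2^3 × 31
φ(n) = n · ∏(1 - 1/p) over distinct primes p | n
φ(248) = 248 · (1 - 1/2) · (1 - 1/31) = 120

φ(248) = 120


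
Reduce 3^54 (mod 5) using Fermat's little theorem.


Fermat's little theorem: if p is prime and gcd(a,p)=1, then a^(p-1) ≡ 1 (mod p)
p = 5 is prime, gcd(3,5) = 1
Reduce exponent: 54 mod 4 = 2
So 3^54 ≡ 3^2 (mod 5)
3^2 mod 5 = 4

3^54 ≡ 4 (mod 5)


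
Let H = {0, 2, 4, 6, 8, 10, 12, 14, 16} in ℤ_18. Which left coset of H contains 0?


0 + H = {0 + h (mod 18) : h ∈ H}
0+0=0, 0+2=2, 0+4=4, 0+6=6, 0+8=8, 0+10=10, 0+12=12, 0+14=14, 0+16=16

0 + H = {0, 2, 4, 6, 8, 10, 12, 14, 16}


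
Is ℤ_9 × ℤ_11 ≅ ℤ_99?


Comparing ℤ_9 × ℤ_11 and ℤ_99:
gcd(9,11) = 1, so ℤ_9 × ℤ_11 ≅ ℤ_99 (CRT)

Yes, ℤ_9 × ℤ_11 ≅ ℤ_99


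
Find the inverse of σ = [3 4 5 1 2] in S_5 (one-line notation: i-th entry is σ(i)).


To find σ⁻¹, swap domain and range:
σ(1) = 3 → σ⁻¹(3) = 1
σ(2) = 4 → σ⁻¹(4) = 2
σ(3) = 5 → σ⁻¹(5) = 3
σ(4) = 1 → σ⁻¹(1) = 4
σ(5) = 2 → σ⁻¹(2) = 5

σ⁻¹ = [4 5 1 2 3]


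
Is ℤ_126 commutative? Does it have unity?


ℤ_126 is a commutative ring with unity 1; 126 = 2×63 is composite, so 2·63 ≡ 0 gives zero divisors (not an integral domain)
Commutative: Yes
Integral domain: No
Has unity: Yes

ℤ_126: Commutative=Yes, Unity=Yes


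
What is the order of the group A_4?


|A_n| = n!/2 (even permutations)
|A_4| = 4!/2 = 24/2 = 12

|A_4| = 12


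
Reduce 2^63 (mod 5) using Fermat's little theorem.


Fermat's little theorem: if p is prime and gcd(a,p)=1, then a^(p-1) ≡ 1 (mod p)
p = 5 is prime, gcd(2,5) = 1
Reduce exponent: 63 mod 4 = 3
So 2^63 ≡ 2^3 (mod 5)
2^3 mod 5 = 3

2^63 ≡ 3 (mod 5)


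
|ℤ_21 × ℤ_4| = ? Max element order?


|ℤ_21 × ℤ_4| = 21 × 4 = 84
Max element order = lcm(21,4) = 84
Cyclic? Yes (gcd=1)

|ℤ_21×ℤ_4| = 84, max element order = 84


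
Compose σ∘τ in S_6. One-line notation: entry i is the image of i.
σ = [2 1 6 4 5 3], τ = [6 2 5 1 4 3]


σ∘τ: apply τ first, then σ
1 →τ 6 →σ 3
2 →τ 2 →σ 1
3 →τ 5 →σ 5
4 →τ 1 →σ 2
5 →τ 4 →σ 4
6 →τ 3 →σ 6

σ∘τ = [3 1 5 2 4 6]


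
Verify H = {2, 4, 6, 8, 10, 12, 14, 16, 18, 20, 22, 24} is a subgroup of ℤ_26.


Subgroup test for H = {2, 4, 6, 8, 10, 12, 14, 16, 18, 20, 22, 24} in (ℤ_26, +):
(1) 0 ∈ H? No
(2) Closure: for all a,b ∈ H, (a+b) mod 26 ∈ H? No  [counterexample: 2 + 24 = 0 ∉ H]
(3) Inverses: for all a ∈ H, -a mod 26 ∈ H? Yes

No, H is not a subgroup of ℤ_26


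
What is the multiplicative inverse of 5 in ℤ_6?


Use the extended Euclidean algorithm to write 1 = 5·s + 6·t; then s mod 6 is the inverse.
Euclidean algorithm:
  5 = 0·6 + 5
  6 = 1·5 + 1
  5 = 5·1 + 0
gcd(5,6) = 1
Back-substitution gives: 5·(-1) + 6·(1) = 1
So 5⁻¹ ≡ -1 ≡ 5 (mod 6)
Check: 5 × 5 = 25 ≡ 1 (mod 6) ✓

5⁻¹ ≡ 5 (mod 6)


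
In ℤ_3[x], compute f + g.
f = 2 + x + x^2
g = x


Add coefficients mod 3:
x^0: 2 + 0 = 2 (mod 3)
x^1: 1 + 1 = 2 (mod 3)
x^2: 1 + 0 = 1 (mod 3)
Result: 2 + 2x + x^2

f + g = 2 + 2x + x^2


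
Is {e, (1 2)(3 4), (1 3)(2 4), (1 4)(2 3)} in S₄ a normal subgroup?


H = {e, (1 2)(3 4), (1 3)(2 4), (1 4)(2 3)} in S₄
This is the Klein four-group V₄; it is normal in S₄ (it is a union of conjugacy classes)

Yes, normal subgroup


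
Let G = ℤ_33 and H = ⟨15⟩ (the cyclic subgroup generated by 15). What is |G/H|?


|⟨15⟩| = n / gcd(15, 33) = 33 / 3 = 11
H is normal (ℤ_33 is abelian).
|G/H| = |G| / |H| = 33 / 11 = 3

|G/H| = 3


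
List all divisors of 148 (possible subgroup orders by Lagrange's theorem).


Lagrange's theorem: |H| divides |G|
|G| = 148
Divisors of 148: 1, 2, 4, 37, 74, 148

Possible subgroup orders: {1, 2, 4, 37, 74, 148}


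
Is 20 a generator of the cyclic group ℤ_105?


g generates ℤ_n iff gcd(g, n) = 1
gcd(20, 105) = 5
Since gcd = 5 ≠ 1, ⟨20⟩ has order 21 < 105, so 20 is not a generator.

No, 20 does not generate ℤ_105


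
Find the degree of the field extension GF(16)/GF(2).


GF(16) = GF(2^4), so the extension degree is 4

[GF(16)/GF(2)] = 4


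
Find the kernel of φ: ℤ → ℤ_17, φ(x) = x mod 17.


Kernel = preimage of identity
ker(φ) = {x ∈ ℤ : x ≡ 0 (mod 17)} = 17ℤ = {0, ±17, ±34, ...}

ker(φ) = 17ℤ


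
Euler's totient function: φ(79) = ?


Factor n: 79 = 79
φ(n) = n · ∏(1 - 1/p) over distinct primes p | n
φ(79) = 79 · (1 - 1/79) = 78

φ(79) = 78


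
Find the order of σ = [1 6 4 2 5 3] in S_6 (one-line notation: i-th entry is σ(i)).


Cycle decomposition: (2 6 3 4)
Cycle lengths: 4
Order = lcm(4) = 4

ord(σ) = 4


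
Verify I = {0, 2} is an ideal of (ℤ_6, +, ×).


Check ideal conditions for I = {0, 2} in ℤ_6:
(1) I is an additive subgroup? No
(2) For r ∈ ℤ_6 and a ∈ I: r·a ∈ I? No  [counterexample: r=2, a=2, r·a mod 6 = 4 ∉ I]

No, I is not an ideal of ℤ_6


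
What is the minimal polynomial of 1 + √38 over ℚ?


Let α = 1 + √38. Then α - 1 = √38, so (α - 1)² = 38, giving α² - 2α - 37 = 0. Degree 2 and α ∉ ℚ, so this is the minimal polynomial.

Minimal polynomial: x² - 2x - 37


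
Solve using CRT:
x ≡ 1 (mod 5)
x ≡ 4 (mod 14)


m₁ = 5, m₂ = 14, gcd = 1, so CRT applies. M = m₁·m₂ = 70
Let M₁ = M/m₁ = 14, M₂ = M/m₂ = 5
Find y₁ ≡ M₁⁻¹ (mod m₁): 14⁻¹ ≡ 4 (mod 5)
Find y₂ ≡ M₂⁻¹ (mod m₂): 5⁻¹ ≡ 3 (mod 14)
x = a₁·M₁·y₁ + a₂·M₂·y₂ = 1·14·4 + 4·5·3 = 116
Reduce mod 70: x ≡ 46
Check: 46 mod 5 = 1 ✓, 46 mod 14 = 4 ✓

x ≡ 46 (mod 70)


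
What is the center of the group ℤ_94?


Z(G) = {g ∈ G | gx = xg for all x ∈ G}
ℤ_94 is abelian, so Z(G) = G

Z(ℤ_94) = ℤ_94


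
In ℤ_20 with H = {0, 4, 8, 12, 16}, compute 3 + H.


3 + H = {3 + h (mod 20) : h ∈ H}
3+0=3, 3+4=7, 3+8=11, 3+12=15, 3+16=19

3 + H = {3, 7, 11, 15, 19}


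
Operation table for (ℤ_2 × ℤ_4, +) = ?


Elements: {(0,0), (0,1), (0,2), (0,3), (1,0), (1,1), (1,2), (1,3)}
Operation: componentwise addition mod (2, 4)
Entry (a, b) = ((a₁+b₁) mod 2, (a₂+b₂) mod 4)

Cayley table:
      | (0,0) | (0,1) | (0,2) | (0,3) | (1,0) | (1,1) | (1,2) | (1,3)
(0,0) | (0,0) | (0,1) | (0,2) | (0,3) | (1,0) | (1,1) | (1,2) | (1,3)
(0,1) | (0,1) | (0,2) | (0,3) | (0,0) | (1,1) | (1,2) | (1,3) | (1,0)
(0,2) | (0,2) | (0,3) | (0,0) | (0,1) | (1,2) | (1,3) | (1,0) | (1,1)
(0,3) | (0,3) | (0,0) | (0,1) | (0,2) | (1,3) | (1,0) | (1,1) | (1,2)
(1,0) | (1,0) | (1,1) | (1,2) | (1,3) | (0,0) | (0,1) | (0,2) | (0,3)
(1,1) | (1,1) | (1,2) | (1,3) | (1,0) | (0,1) | (0,2) | (0,3) | (0,0)
(1,2) | (1,2) | (1,3) | (1,0) | (1,1) | (0,2) | (0,3) | (0,0) | (0,1)
(1,3) | (1,3) | (1,0) | (1,1) | (1,2) | (0,3) | (0,0) | (0,1) | (0,2)


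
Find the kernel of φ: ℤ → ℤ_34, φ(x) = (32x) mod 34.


Kernel = preimage of identity
ker(φ) = {x ∈ ℤ : 32x ≡ 0 (mod 34)}. gcd(32,34) = 2, so 32x ≡ 0 (mod 34) ⟺ x ≡ 0 (mod 34/2 = 17). Hence ker(φ) = 17ℤ

ker(φ) = 17ℤ


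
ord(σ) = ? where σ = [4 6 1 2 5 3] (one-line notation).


Cycle decomposition: (1 4 2 6 3)
Cycle lengths: 5
Order = lcm(5) = 5

ord(σ) = 5


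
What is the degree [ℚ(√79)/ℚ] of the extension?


√79 has minimal polynomial x² - 79 (irreducible over ℚ since 79 is squarefree)

[ℚ(√79)/ℚ] = 2


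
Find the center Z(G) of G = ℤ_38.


Z(G) = {g ∈ G | gx = xg for all x ∈ G}
ℤ_38 is abelian, so Z(G) = G

Z(ℤ_38) = ℤ_38


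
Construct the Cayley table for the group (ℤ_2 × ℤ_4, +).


Elements: {(0,0), (0,1), (0,2), (0,3), (1,0), (1,1), (1,2), (1,3)}
Operation: componentwise addition mod (2, 4)
Entry (a, b) = ((a₁+b₁) mod 2, (a₂+b₂) mod 4)

Cayley table:
      | (0,0) | (0,1) | (0,2) | (0,3) | (1,0) | (1,1) | (1,2) | (1,3)
(0,0) | (0,0) | (0,1) | (0,2) | (0,3) | (1,0) | (1,1) | (1,2) | (1,3)
(0,1) | (0,1) | (0,2) | (0,3) | (0,0) | (1,1) | (1,2) | (1,3) | (1,0)
(0,2) | (0,2) | (0,3) | (0,0) | (0,1) | (1,2) | (1,3) | (1,0) | (1,1)
(0,3) | (0,3) | (0,0) | (0,1) | (0,2) | (1,3) | (1,0) | (1,1) | (1,2)
(1,0) | (1,0) | (1,1) | (1,2) | (1,3) | (0,0) | (0,1) | (0,2) | (0,3)
(1,1) | (1,1) | (1,2) | (1,3) | (1,0) | (0,1) | (0,2) | (0,3) | (0,0)
(1,2) | (1,2) | (1,3) | (1,0) | (1,1) | (0,2) | (0,3) | (0,0) | (0,1)
(1,3) | (1,3) | (1,0) | (1,1) | (1,2) | (0,3) | (0,0) | (0,1) | (0,2)


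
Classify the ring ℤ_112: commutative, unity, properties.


ℤ_112 is a commutative ring with unity 1; 112 = 2×56 is composite, so 2·56 ≡ 0 gives zero divisors (not an integral domain)
Commutative: Yes
Integral domain: No
Has unity: Yes

ℤ_112: Commutative=Yes, Unity=Yes


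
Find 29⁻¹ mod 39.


Use the extended Euclidean algorithm to write 1 = 29·s + 39·t; then s mod 39 is the inverse.
Euclidean algorithm:
  29 = 0·39 + 29
  39 = 1·29 + 10
  29 = 2·10 + 9
  10 = 1·9 + 1
  9 = 9·1 + 0
gcd(29,39) = 1
Back-substitution gives: 29·(-4) + 39·(3) = 1
So 29⁻¹ ≡ -4 ≡ 35 (mod 39)
Check: 29 × 35 = 1015 ≡ 1 (mod 39) ✓

29⁻¹ ≡ 35 (mod 39)


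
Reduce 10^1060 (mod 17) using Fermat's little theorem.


Fermat's little theorem: if p is prime and gcd(a,p)=1, then a^(p-1) ≡ 1 (mod p)
p = 17 is prime, gcd(10,17) = 1
Reduce exponent: 1060 mod 16 = 4
So 10^1060 ≡ 10^4 (mod 17)
10^4 mod 17 = 4

10^1060 ≡ 4 (mod 17)


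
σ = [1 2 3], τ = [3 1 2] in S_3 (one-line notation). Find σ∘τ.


σ∘τ: apply τ first, then σ
1 →τ 3 →σ 3
2 →τ 1 →σ 1
3 →τ 2 →σ 2

σ∘τ = [3 1 2]


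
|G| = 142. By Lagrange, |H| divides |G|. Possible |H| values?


Lagrange's theorem: |H| divides |G|
|G| = 142
Divisors of 142: 1, 2, 71, 142

Possible subgroup orders: {1, 2, 71, 142}


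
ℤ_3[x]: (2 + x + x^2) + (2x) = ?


Add coefficients mod 3:
x^0: 2 + 0 = 2 (mod 3)
x^1: 1 + 2 = 0 (mod 3)
x^2: 1 + 0 = 1 (mod 3)
Result: 2 + x^2

f + g = 2 + x^2


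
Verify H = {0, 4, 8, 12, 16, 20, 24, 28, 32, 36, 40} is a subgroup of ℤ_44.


Subgroup test for H = {0, 4, 8, 12, 16, 20, 24, 28, 32, 36, 40} in (ℤ_44, +):
(1) 0 ∈ H? Yes
(2) Closure: for all a,b ∈ H, (a+b) mod 44 ∈ H? Yes
(3) Inverses: for all a ∈ H, -a mod 44 ∈ H? Yes

Yes, H is a subgroup of ℤ_44


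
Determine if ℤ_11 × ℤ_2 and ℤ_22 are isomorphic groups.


Comparing ℤ_11 × ℤ_2 and ℤ_22:
gcd(11,2) = 1, so ℤ_11 × ℤ_2 ≅ ℤ_22 (CRT)

Yes, ℤ_11 × ℤ_2 ≅ ℤ_22


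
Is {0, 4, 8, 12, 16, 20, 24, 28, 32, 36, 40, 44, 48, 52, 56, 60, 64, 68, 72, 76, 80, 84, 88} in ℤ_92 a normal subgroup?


H = {0, 4, 8, 12, 16, 20, 24, 28, 32, 36, 40, 44, 48, 52, 56, 60, 64, 68, 72, 76, 80, 84, 88} in ℤ_92
ℤ_92 is abelian; every subgroup of an abelian group is normal

Yes, normal subgroup


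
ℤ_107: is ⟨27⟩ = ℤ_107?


g generates ℤ_n iff gcd(g, n) = 1
gcd(27, 107) = 1
Since gcd = 1, 27 is a generator.

Yes, 27 generates ℤ_107


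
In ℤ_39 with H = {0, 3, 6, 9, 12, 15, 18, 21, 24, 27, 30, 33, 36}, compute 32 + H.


32 + H = {32 + h (mod 39) : h ∈ H}
32+0=32, 32+3=35, 32+6=38, 32+9=2, 32+12=5, 32+15=8, 32+18=11, 32+21=14, 32+24=17, 32+27=20, 32+30=23, 32+33=26, 32+36=29
32 + H = {2, 5, 8, 11, 14, 17, 20, 23, 26, 29, 32, 35, 38} = 2 + H

32 + H = {2, 5, 8, 11, 14, 17, 20, 23, 26, 29, 32, 35, 38}


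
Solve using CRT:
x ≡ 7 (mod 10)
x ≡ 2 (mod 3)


m₁ = 10, m₂ = 3, gcd = 1, so CRT applies. M = m₁·m₂ = 30
Let M₁ = M/m₁ = 3, M₂ = M/m₂ = 10
Find y₁ ≡ M₁⁻¹ (mod m₁): 3⁻¹ ≡ 7 (mod 10)
Find y₂ ≡ M₂⁻¹ (mod m₂): 10⁻¹ ≡ 1 (mod 3)
x = a₁·M₁·y₁ + a₂·M₂·y₂ = 7·3·7 + 2·10·1 = 167
Reduce mod 30: x ≡ 17
Check: 17 mod 10 = 7 ✓, 17 mod 3 = 2 ✓

x ≡ 17 (mod 30)


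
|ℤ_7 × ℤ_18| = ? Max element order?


|ℤ_7 × ℤ_18| = 7 × 18 = 126
Max element order = lcm(7,18) = 126
Cyclic? Yes (gcd=1)

|ℤ_7×ℤ_18| = 126, max element order = 126


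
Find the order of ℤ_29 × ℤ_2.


|A × B| = |A| · |B|
|ℤ_29 × ℤ_2| = 29 × 2 = 58

|ℤ_29 × ℤ_2| = 58


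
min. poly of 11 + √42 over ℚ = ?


Let α = 11 + √42. Then α - 11 = √42, so (α - 11)² = 42, giving α² - 22α + 79 = 0. Degree 2 and α ∉ ℚ, so this is the minimal polynomial.

Minimal polynomial: x² - 22x + 79


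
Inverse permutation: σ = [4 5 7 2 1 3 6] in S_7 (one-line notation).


To find σ⁻¹, swap domain and range:
σ(1) = 4 → σ⁻¹(4) = 1
σ(2) = 5 → σ⁻¹(5) = 2
σ(3) = 7 → σ⁻¹(7) = 3
σ(4) = 2 → σ⁻¹(2) = 4
σ(5) = 1 → σ⁻¹(1) = 5
σ(6) = 3 → σ⁻¹(3) = 6
σ(7) = 6 → σ⁻¹(6) = 7

σ⁻¹ = [5 4 6 1 2 7 3]


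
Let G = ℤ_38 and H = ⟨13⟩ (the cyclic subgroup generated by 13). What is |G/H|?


|⟨13⟩| = n / gcd(13, 38) = 38 / 1 = 38
H is normal (ℤ_38 is abelian).
|G/H| = |G| / |H| = 38 / 38 = 1

|G/H| = 1


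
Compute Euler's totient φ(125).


Factor n: 125 = 5^3
φ(n) = n · ∏(1 - 1/p) over distinct primes p | n
φ(125) = 125 · (1 - 1/5) = 100

φ(125) = 100


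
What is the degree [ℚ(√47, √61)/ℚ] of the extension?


[ℚ(√47,√61):ℚ] = [ℚ(√47,√61):ℚ(√47)]·[ℚ(√47):ℚ] = 2·2 = 4

[ℚ(√47, √61)/ℚ] = 4


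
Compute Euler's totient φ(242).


Factor n: 242 = 2 × 11^2
φ(n) = n · ∏(1 - 1/p) over distinct primes p | n
φ(242) = 242 · (1 - 1/2) · (1 - 1/11) = 110

φ(242) = 110


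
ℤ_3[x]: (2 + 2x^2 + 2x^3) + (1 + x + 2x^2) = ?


Add coefficients mod 3:
x^0: 2 + 1 = 0 (mod 3)
x^1: 0 + 1 = 1 (mod 3)
x^2: 2 + 2 = 1 (mod 3)
x^3: 2 + 0 = 2 (mod 3)
Result: x + x^2 + 2x^3

f + g = x + x^2 + 2x^3


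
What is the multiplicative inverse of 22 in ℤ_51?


Use the extended Euclidean algorithm to write 1 = 22·s + 51·t; then s mod 51 is the inverse.
Euclidean algorithm:
  22 = 0·51 + 22
  51 = 2·22 + 7
  22 = 3·7 + 1
  7 = 7·1 + 0
gcd(22,51) = 1
Back-substitution gives: 22·(7) + 51·(-3) = 1
So 22⁻¹ ≡ 7 ≡ 7 (mod 51)
Check: 22 × 7 = 154 ≡ 1 (mod 51) ✓

22⁻¹ ≡ 7 (mod 51)


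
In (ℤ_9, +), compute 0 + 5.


Operation: addition mod 9
0 + 5 = (a + b) mod 9 with a = 0, b = 5

0 + 5 = 5


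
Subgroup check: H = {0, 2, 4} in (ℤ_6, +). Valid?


Subgroup test for H = {0, 2, 4} in (ℤ_6, +):
(1) 0 ∈ H? Yes
(2) Closure: for all a,b ∈ H, (a+b) mod 6 ∈ H? Yes
(3) Inverses: for all a ∈ H, -a mod 6 ∈ H? Yes

Yes, H is a subgroup of ℤ_6


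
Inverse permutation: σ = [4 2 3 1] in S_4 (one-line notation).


To find σ⁻¹, swap domain and range:
σ(1) = 4 → σ⁻¹(4) = 1
σ(2) = 2 → σ⁻¹(2) = 2
σ(3) = 3 → σ⁻¹(3) = 3
σ(4) = 1 → σ⁻¹(1) = 4

σ⁻¹ = [4 2 3 1]


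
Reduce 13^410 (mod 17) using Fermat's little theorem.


Fermat's little theorem: if p is prime and gcd(a,p)=1, then a^(p-1) ≡ 1 (mod p)
p = 17 is prime, gcd(13,17) = 1
Reduce exponent: 410 mod 16 = 10
So 13^410 ≡ 13^10 (mod 17)
13^10 mod 17 = 16

13^410 ≡ 16 (mod 17)


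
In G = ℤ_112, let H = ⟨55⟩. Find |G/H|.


|⟨55⟩| = n / gcd(55, 112) = 112 / 1 = 112
H is normal (ℤ_112 is abelian).
|G/H| = |G| / |H| = 112 / 112 = 1

|G/H| = 1


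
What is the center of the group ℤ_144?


Z(G) = {g ∈ G | gx = xg for all x ∈ G}
ℤ_144 is abelian, so Z(G) = G

Z(ℤ_144) = ℤ_144


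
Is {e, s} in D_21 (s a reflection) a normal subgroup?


H = {e, s} in D_21 (s a reflection)
r·s·r⁻¹ = sr⁻² ≠ s for n ≥ 3, so {e, s} is not closed under conjugation

No, not a normal subgroup


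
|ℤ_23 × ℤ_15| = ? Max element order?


|ℤ_23 × ℤ_15| = 23 × 15 = 345
Max element order = lcm(23,15) = 345
Cyclic? Yes (gcd=1)

|ℤ_23×ℤ_15| = 345, max element order = 345


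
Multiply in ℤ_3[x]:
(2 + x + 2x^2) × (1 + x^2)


Expand and collect like terms; reduce coefficients mod 3:
x^0: 2·1 = 2 ≡ 2 (mod 3)
x^1: 2·0 + 1·1 = 1 ≡ 1 (mod 3)
x^2: 2·1 + 1·0 + 2·1 = 4 ≡ 1 (mod 3)
x^3: 1·1 + 2·0 = 1 ≡ 1 (mod 3)
x^4: 2·1 = 2 ≡ 2 (mod 3)
Result: 2 + x + x^2 + x^3 + 2x^4

f · g = 2 + x + x^2 + x^3 + 2x^4


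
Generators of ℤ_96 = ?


g generates ℤ_n iff gcd(g,n) = 1
Prime factors of 96: 2, 3
Generators are g ∈ {1,...,95} not divisible by any of these primes.
Generators: {1, 5, 7, 11, 13, 17, 19, 23, 25, 29, 31, 35, 37, 41, 43, 47, 49, 53, 55, 59, 61, 65, 67, 71, 73, 77, 79, 83, 85, 89, 91, 95}
Number of generators = φ(96) = 32

Generators of ℤ_96 = {1, 5, 7, 11, 13, 17, 19, 23, 25, 29, 31, 35, 37, 41, 43, 47, 49, 53, 55, 59, 61, 65, 67, 71, 73, 77, 79, 83, 85, 89, 91, 95}
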